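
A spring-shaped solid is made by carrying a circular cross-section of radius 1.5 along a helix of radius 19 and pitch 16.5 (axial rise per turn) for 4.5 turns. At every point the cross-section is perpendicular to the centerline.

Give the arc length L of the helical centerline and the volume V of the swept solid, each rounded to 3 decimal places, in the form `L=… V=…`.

2πR = 2π·19 = 119.380521
per-turn = √(119.380521² + 16.5²) = √(14251.7088 + 272.25) = √14523.9588 = 120.515388
L = 4.5 × 120.515388 = 542.319246
V = π·1.5² × L = 7.068583 × 542.319246 = 3833.428859

L=542.319 V=3833.429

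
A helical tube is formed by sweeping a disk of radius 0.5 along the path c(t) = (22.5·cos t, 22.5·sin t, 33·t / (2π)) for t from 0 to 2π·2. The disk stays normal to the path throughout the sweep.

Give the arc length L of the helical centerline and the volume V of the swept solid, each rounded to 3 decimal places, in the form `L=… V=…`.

L=290.344 V=228.036

2πR = 2π·22.5 = 141.371669
per-turn = √(141.371669² + 33²) = √(19985.9489 + 1089) = √21074.9489 = 145.172135
L = 2 × 145.172135 = 290.344271
V = π·0.5² × L = 0.785398 × 290.344271 = 228.035857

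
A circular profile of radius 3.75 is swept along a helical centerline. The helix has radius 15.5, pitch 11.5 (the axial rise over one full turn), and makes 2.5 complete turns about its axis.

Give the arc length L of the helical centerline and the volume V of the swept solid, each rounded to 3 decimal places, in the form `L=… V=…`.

2πR = 2π·15.5 = 97.389372
per-turn = √(97.389372² + 11.5²) = √(9484.6898 + 132.25) = √9616.9398 = 98.065997
L = 2.5 × 98.065997 = 245.164993
V = π·3.75² × L = 44.178647 × 245.164993 = 10831.057620

L=245.165 V=10831.058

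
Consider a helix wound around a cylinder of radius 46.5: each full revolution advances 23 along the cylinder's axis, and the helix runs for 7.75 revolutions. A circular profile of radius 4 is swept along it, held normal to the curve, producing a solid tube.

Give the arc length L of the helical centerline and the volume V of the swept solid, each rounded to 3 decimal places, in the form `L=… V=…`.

L=2271.308 V=114168.400

2πR = 2π·46.5 = 292.168117
per-turn = √(292.168117² + 23²) = √(85362.2085 + 529) = √85891.2085 = 293.072019
L = 7.75 × 293.072019 = 2271.308149
V = π·4² × L = 50.265482 × 2271.308149 = 114168.399927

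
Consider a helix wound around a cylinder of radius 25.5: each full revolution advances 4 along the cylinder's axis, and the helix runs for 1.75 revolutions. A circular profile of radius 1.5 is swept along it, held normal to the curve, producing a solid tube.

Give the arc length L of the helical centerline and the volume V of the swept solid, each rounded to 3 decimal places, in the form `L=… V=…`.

2πR = 2π·25.5 = 160.221225
per-turn = √(160.221225² + 4²) = √(25670.8410 + 16) = √25686.8410 = 160.271149
L = 1.75 × 160.271149 = 280.474510
V = π·1.5² × L = 7.068583 × 280.474510 = 1982.557485

L=280.475 V=1982.557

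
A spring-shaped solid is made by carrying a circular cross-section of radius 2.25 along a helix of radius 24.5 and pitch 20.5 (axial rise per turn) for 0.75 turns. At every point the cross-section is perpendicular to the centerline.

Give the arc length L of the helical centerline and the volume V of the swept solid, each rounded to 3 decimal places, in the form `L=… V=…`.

2πR = 2π·24.5 = 153.938040
per-turn = √(153.938040² + 20.5²) = √(23696.9202 + 420.25) = √24117.1702 = 155.297039
L = 0.75 × 155.297039 = 116.472779
V = π·2.25² × L = 15.904313 × 116.472779 = 1852.419509

L=116.473 V=1852.420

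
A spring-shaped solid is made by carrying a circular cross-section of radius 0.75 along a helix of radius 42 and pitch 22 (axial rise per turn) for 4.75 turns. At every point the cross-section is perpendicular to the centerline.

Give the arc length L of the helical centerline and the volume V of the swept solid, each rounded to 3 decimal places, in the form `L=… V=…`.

L=1257.844 V=2222.794

2πR = 2π·42 = 263.893783
per-turn = √(263.893783² + 22²) = √(69639.9287 + 484) = √70123.9287 = 264.809231
L = 4.75 × 264.809231 = 1257.843846
V = π·0.75² × L = 1.767146 × 1257.843846 = 2222.793554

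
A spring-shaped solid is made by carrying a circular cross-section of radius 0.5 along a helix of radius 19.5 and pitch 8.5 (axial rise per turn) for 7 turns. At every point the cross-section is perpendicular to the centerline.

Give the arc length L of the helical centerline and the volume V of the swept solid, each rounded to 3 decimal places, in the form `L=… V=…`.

2πR = 2π·19.5 = 122.522113
per-turn = √(122.522113² + 8.5²) = √(15011.6683 + 72.25) = √15083.9183 = 122.816604
L = 7 × 122.816604 = 859.716230
V = π·0.5² × L = 0.785398 × 859.716230 = 675.219548

L=859.716 V=675.220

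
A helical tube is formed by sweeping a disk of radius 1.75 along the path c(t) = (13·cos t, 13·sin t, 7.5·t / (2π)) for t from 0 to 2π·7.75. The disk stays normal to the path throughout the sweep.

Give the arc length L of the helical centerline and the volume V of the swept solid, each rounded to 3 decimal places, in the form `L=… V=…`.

2πR = 2π·13 = 81.681409
per-turn = √(81.681409² + 7.5²) = √(6671.8526 + 56.25) = √6728.1026 = 82.025012
L = 7.75 × 82.025012 = 635.693842
V = π·1.75² × L = 9.621128 × 635.693842 = 6116.091507

L=635.694 V=6116.092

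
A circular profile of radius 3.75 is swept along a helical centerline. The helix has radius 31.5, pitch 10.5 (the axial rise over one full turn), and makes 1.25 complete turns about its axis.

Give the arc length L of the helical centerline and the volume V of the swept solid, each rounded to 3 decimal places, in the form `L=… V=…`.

2πR = 2π·31.5 = 197.920337
per-turn = √(197.920337² + 10.5²) = √(39172.4599 + 110.25) = √39282.7099 = 198.198663
L = 1.25 × 198.198663 = 247.748328
V = π·3.75² × L = 44.178647 × 247.748328 = 10945.185864

L=247.748 V=10945.186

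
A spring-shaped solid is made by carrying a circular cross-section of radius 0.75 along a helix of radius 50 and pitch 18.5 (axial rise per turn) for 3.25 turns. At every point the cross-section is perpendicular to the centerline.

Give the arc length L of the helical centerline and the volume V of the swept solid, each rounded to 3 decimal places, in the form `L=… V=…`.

L=1022.786 V=1807.413

2πR = 2π·50 = 314.159265
per-turn = √(314.159265² + 18.5²) = √(98696.0440 + 342.25) = √99038.2940 = 314.703502
L = 3.25 × 314.703502 = 1022.786381
V = π·0.75² × L = 1.767146 × 1022.786381 = 1807.412726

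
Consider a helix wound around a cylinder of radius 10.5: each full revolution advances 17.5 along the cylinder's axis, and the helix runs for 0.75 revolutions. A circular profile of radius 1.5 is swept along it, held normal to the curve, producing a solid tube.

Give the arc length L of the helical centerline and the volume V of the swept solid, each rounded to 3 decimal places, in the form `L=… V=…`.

L=51.191 V=361.850

2πR = 2π·10.5 = 65.973446
per-turn = √(65.973446² + 17.5²) = √(4352.4955 + 306.25) = √4658.7455 = 68.255004
L = 0.75 × 68.255004 = 51.191253
V = π·1.5² × L = 7.068583 × 51.191253 = 361.849644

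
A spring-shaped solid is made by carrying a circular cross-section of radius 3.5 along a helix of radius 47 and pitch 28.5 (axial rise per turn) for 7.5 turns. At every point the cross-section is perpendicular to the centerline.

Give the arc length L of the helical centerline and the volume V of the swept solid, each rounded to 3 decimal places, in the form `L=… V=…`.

2πR = 2π·47 = 295.309709
per-turn = √(295.309709² + 28.5²) = √(87207.8245 + 812.25) = √88020.0745 = 296.681773
L = 7.5 × 296.681773 = 2225.113298
V = π·3.5² × L = 38.484510 × 2225.113298 = 85632.394991

L=2225.113 V=85632.395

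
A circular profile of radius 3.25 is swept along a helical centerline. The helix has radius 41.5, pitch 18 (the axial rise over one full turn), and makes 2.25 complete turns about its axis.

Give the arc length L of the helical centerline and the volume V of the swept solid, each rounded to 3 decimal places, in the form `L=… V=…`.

L=588.089 V=19514.588

2πR = 2π·41.5 = 260.752190
per-turn = √(260.752190² + 18²) = √(67991.7047 + 324) = √68315.7047 = 261.372731
L = 2.25 × 261.372731 = 588.088646
V = π·3.25² × L = 33.183072 × 588.088646 = 19514.588108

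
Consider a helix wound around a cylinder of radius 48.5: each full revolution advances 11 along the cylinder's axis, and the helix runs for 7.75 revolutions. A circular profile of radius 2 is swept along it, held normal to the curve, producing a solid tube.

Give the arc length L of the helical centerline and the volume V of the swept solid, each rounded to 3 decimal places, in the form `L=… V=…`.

2πR = 2π·48.5 = 304.734487
per-turn = √(304.734487² + 11²) = √(92863.1078 + 121) = √92984.1078 = 304.932956
L = 7.75 × 304.932956 = 2363.230411
V = π·2² × L = 12.566371 × 2363.230411 = 29697.229191

L=2363.230 V=29697.229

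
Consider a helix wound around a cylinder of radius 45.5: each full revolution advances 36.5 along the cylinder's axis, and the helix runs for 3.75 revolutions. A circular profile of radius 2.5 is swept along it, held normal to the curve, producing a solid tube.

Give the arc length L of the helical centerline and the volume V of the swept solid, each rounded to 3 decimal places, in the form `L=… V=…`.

2πR = 2π·45.5 = 285.884931
per-turn = √(285.884931² + 36.5²) = √(81730.1940 + 1332.25) = √83062.4440 = 288.205559
L = 3.75 × 288.205559 = 1080.770845
V = π·2.5² × L = 19.634954 × 1080.770845 = 21220.885918

L=1080.771 V=21220.886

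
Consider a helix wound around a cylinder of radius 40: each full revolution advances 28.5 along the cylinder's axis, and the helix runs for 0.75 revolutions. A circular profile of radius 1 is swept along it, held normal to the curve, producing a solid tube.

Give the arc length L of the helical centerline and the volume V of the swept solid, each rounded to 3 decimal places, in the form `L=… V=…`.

2πR = 2π·40 = 251.327412
per-turn = √(251.327412² + 28.5²) = √(63165.4682 + 812.25) = √63977.7182 = 252.938171
L = 0.75 × 252.938171 = 189.703628
V = π·1² × L = 3.141593 × 189.703628 = 595.971524

L=189.704 V=595.972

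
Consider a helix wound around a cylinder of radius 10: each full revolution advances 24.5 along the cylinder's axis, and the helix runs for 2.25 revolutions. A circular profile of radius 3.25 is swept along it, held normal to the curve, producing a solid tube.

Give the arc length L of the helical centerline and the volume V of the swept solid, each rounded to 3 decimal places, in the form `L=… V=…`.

2πR = 2π·10 = 62.831853
per-turn = √(62.831853² + 24.5²) = √(3947.8418 + 600.25) = √4548.0918 = 67.439542
L = 2.25 × 67.439542 = 151.738968
V = π·3.25² × L = 33.183072 × 151.738968 = 5035.165176

L=151.739 V=5035.165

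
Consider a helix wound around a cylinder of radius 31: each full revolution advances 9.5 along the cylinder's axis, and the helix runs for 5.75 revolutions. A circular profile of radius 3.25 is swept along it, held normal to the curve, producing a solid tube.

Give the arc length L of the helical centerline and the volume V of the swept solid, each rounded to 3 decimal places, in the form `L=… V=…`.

L=1121.309 V=37208.481

2πR = 2π·31 = 194.778745
per-turn = √(194.778745² + 9.5²) = √(37938.7593 + 90.25) = √38029.0093 = 195.010280
L = 5.75 × 195.010280 = 1121.309110
V = π·3.25² × L = 33.183072 × 1121.309110 = 37208.481390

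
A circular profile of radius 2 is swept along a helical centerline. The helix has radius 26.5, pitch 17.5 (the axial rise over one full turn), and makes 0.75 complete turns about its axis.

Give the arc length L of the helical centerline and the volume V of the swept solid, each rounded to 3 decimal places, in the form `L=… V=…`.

L=125.566 V=1577.911

2πR = 2π·26.5 = 166.504411
per-turn = √(166.504411² + 17.5²) = √(27723.7188 + 306.25) = √28029.9688 = 167.421530
L = 0.75 × 167.421530 = 125.566148
V = π·2² × L = 12.566371 × 125.566148 = 1577.910748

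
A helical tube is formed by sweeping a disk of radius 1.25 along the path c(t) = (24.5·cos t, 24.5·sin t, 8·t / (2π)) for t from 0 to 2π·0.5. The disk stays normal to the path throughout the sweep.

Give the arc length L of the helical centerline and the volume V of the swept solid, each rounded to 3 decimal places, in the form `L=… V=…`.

L=77.073 V=378.331

2πR = 2π·24.5 = 153.938040
per-turn = √(153.938040² + 8²) = √(23696.9202 + 64) = √23760.9202 = 154.145776
L = 0.5 × 154.145776 = 77.072888
V = π·1.25² × L = 4.908739 × 77.072888 = 378.330654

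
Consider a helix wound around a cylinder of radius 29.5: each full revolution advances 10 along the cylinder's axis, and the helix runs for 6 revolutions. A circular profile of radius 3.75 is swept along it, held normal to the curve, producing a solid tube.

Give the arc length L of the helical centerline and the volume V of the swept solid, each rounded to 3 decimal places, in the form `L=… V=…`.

L=1113.741 V=49203.577

2πR = 2π·29.5 = 185.353967
per-turn = √(185.353967² + 10²) = √(34356.0929 + 100) = √34456.0929 = 185.623525
L = 6 × 185.623525 = 1113.741148
V = π·3.75² × L = 44.178647 × 1113.741148 = 49203.576690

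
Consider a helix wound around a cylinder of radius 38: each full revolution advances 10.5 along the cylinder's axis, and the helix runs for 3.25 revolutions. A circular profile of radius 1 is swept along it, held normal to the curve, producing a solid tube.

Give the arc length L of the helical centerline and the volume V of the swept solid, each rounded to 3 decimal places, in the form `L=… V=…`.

2πR = 2π·38 = 238.761042
per-turn = √(238.761042² + 10.5²) = √(57006.8350 + 110.25) = √57117.0850 = 238.991810
L = 3.25 × 238.991810 = 776.723381
V = π·1² × L = 3.141593 × 776.723381 = 2440.148467

L=776.723 V=2440.148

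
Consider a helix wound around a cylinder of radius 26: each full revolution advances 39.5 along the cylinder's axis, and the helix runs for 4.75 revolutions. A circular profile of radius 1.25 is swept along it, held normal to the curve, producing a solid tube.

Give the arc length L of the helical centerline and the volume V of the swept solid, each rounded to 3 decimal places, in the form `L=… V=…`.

2πR = 2π·26 = 163.362818
per-turn = √(163.362818² + 39.5²) = √(26687.4103 + 1560.25) = √28247.6603 = 168.070403
L = 4.75 × 168.070403 = 798.334413
V = π·1.25² × L = 4.908739 × 798.334413 = 3918.814888

L=798.334 V=3918.815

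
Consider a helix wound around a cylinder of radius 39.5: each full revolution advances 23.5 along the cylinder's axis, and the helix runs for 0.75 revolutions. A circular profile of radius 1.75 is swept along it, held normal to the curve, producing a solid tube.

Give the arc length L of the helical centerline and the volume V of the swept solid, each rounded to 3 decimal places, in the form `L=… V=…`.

2πR = 2π·39.5 = 248.185820
per-turn = √(248.185820² + 23.5²) = √(61596.2011 + 552.25) = √62148.4511 = 249.295911
L = 0.75 × 249.295911 = 186.971933
V = π·1.75² × L = 9.621128 × 186.971933 = 1798.880807

L=186.972 V=1798.881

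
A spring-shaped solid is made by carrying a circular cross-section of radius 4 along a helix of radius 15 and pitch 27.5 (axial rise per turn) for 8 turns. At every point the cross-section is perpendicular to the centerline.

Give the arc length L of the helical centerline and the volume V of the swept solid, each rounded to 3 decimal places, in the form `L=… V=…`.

2πR = 2π·15 = 94.247780
per-turn = √(94.247780² + 27.5²) = √(8882.6440 + 756.25) = √9638.8940 = 98.177869
L = 8 × 98.177869 = 785.422952
V = π·4² × L = 50.265482 × 785.422952 = 39479.663615

L=785.423 V=39479.664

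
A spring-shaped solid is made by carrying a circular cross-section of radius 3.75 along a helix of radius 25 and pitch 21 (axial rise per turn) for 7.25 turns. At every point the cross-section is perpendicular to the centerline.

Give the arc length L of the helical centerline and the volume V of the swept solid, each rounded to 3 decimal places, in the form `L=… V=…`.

2πR = 2π·25 = 157.079633
per-turn = √(157.079633² + 21²) = √(24674.0110 + 441) = √25115.0110 = 158.477162
L = 7.25 × 158.477162 = 1148.959427
V = π·3.75² × L = 44.178647 × 1148.959427 = 50759.472606

L=1148.959 V=50759.473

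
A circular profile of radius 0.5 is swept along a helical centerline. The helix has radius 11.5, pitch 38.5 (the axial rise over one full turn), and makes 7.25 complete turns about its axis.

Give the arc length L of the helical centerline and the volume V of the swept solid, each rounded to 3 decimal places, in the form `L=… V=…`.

2πR = 2π·11.5 = 72.256631
per-turn = √(72.256631² + 38.5²) = √(5221.0207 + 1482.25) = √6703.2707 = 81.873504
L = 7.25 × 81.873504 = 593.582907
V = π·0.5² × L = 0.785398 × 593.582907 = 466.198925

L=593.583 V=466.199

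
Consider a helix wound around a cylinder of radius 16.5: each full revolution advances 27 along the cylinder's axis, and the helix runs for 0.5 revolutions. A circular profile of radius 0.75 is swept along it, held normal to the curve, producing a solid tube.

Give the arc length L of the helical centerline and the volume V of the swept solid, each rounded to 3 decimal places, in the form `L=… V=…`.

L=53.565 V=94.658

2πR = 2π·16.5 = 103.672558
per-turn = √(103.672558² + 27²) = √(10747.9992 + 729) = √11476.9992 = 107.130757
L = 0.5 × 107.130757 = 53.565379
V = π·0.75² × L = 1.767146 × 53.565379 = 94.657838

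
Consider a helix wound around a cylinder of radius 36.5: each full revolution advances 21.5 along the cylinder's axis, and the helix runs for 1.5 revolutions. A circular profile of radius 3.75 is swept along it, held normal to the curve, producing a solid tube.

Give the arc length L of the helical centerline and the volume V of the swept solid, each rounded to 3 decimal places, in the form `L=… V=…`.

L=345.513 V=15264.287

2πR = 2π·36.5 = 229.336264
per-turn = √(229.336264² + 21.5²) = √(52595.1219 + 462.25) = √53057.3719 = 230.341859
L = 1.5 × 230.341859 = 345.512788
V = π·3.75² × L = 44.178647 × 345.512788 = 15264.287388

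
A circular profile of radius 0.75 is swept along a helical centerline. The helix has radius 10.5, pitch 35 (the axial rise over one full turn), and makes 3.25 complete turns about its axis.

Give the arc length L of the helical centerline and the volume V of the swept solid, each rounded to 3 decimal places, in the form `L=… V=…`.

L=242.719 V=428.919

2πR = 2π·10.5 = 65.973446
per-turn = √(65.973446² + 35²) = √(4352.4955 + 1225) = √5577.4955 = 74.682632
L = 3.25 × 74.682632 = 242.718554
V = π·0.75² × L = 1.767146 × 242.718554 = 428.919090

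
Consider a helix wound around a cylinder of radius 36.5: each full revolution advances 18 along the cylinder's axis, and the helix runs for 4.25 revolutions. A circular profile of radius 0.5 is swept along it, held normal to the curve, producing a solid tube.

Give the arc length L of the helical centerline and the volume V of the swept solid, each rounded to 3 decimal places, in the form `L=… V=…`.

2πR = 2π·36.5 = 229.336264
per-turn = √(229.336264² + 18²) = √(52595.1219 + 324) = √52919.1219 = 230.041565
L = 4.25 × 230.041565 = 977.676653
V = π·0.5² × L = 0.785398 × 977.676653 = 767.865448

L=977.677 V=767.865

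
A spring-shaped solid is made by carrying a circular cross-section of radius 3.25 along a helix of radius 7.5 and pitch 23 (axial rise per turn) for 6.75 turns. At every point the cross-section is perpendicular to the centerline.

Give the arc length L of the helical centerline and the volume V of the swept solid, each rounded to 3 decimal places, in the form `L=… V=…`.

2πR = 2π·7.5 = 47.123890
per-turn = √(47.123890² + 23²) = √(2220.6610 + 529) = √2749.6610 = 52.437210
L = 6.75 × 52.437210 = 353.951167
V = π·3.25² × L = 33.183072 × 353.951167 = 11745.187213

L=353.951 V=11745.187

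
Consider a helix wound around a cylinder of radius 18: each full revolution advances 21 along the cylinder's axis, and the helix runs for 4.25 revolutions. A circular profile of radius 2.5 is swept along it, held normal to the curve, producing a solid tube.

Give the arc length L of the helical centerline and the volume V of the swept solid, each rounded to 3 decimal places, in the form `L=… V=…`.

L=488.879 V=9599.126

2πR = 2π·18 = 113.097336
per-turn = √(113.097336² + 21²) = √(12791.0073 + 441) = √13232.0073 = 115.030463
L = 4.25 × 115.030463 = 488.879466
V = π·2.5² × L = 19.634954 × 488.879466 = 9599.125861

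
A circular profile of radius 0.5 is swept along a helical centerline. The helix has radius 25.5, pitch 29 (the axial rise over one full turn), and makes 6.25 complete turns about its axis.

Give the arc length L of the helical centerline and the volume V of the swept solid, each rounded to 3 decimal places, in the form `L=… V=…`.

2πR = 2π·25.5 = 160.221225
per-turn = √(160.221225² + 29²) = √(25670.8410 + 841) = √26511.8410 = 162.824571
L = 6.25 × 162.824571 = 1017.653571
V = π·0.5² × L = 0.785398 × 1017.653571 = 799.263246

L=1017.654 V=799.263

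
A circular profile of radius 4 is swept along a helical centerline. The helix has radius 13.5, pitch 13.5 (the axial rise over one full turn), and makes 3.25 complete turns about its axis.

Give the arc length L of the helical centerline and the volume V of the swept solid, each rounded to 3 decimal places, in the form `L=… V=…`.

L=279.144 V=14031.327

2πR = 2π·13.5 = 84.823002
per-turn = √(84.823002² + 13.5²) = √(7194.9416 + 182.25) = √7377.1916 = 85.890579
L = 3.25 × 85.890579 = 279.144383
V = π·4² × L = 50.265482 × 279.144383 = 14031.327069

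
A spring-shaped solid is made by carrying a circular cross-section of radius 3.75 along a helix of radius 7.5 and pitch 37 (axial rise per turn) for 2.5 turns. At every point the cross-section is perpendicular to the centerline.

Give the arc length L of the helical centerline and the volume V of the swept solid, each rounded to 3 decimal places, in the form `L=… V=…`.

2πR = 2π·7.5 = 47.123890
per-turn = √(47.123890² + 37²) = √(2220.6610 + 1369) = √3589.6610 = 59.913780
L = 2.5 × 59.913780 = 149.784449
V = π·3.75² × L = 44.178647 × 149.784449 = 6617.274256

L=149.784 V=6617.274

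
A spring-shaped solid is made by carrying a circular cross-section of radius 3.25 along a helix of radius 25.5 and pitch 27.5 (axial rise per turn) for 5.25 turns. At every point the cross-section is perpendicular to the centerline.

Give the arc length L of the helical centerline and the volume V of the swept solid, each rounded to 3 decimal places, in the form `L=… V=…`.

L=853.462 V=28320.478

2πR = 2π·25.5 = 160.221225
per-turn = √(160.221225² + 27.5²) = √(25670.8410 + 756.25) = √26427.0910 = 162.564114
L = 5.25 × 162.564114 = 853.461597
V = π·3.25² × L = 33.183072 × 853.461597 = 28320.477956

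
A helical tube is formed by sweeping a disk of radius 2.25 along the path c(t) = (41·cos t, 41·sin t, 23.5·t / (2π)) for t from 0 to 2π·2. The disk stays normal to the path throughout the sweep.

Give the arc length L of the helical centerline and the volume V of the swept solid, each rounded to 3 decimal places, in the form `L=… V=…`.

L=517.360 V=8228.263

2πR = 2π·41 = 257.610598
per-turn = √(257.610598² + 23.5²) = √(66363.2200 + 552.25) = √66915.4700 = 258.680247
L = 2 × 258.680247 = 517.360493
V = π·2.25² × L = 15.904313 × 517.360493 = 8228.263119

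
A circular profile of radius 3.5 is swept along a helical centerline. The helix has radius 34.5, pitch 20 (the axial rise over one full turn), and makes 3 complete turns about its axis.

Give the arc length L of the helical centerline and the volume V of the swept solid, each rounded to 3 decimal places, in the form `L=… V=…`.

L=653.072 V=25133.145

2πR = 2π·34.5 = 216.769893
per-turn = √(216.769893² + 20²) = √(46989.1866 + 400) = √47389.1866 = 217.690575
L = 3 × 217.690575 = 653.071726
V = π·3.5² × L = 38.484510 × 653.071726 = 25133.145365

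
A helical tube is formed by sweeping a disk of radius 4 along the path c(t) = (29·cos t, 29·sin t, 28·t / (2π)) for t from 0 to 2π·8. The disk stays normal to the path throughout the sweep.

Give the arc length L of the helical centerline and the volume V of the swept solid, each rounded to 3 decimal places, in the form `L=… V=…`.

L=1474.809 V=74131.999

2πR = 2π·29 = 182.212374
per-turn = √(182.212374² + 28²) = √(33201.3492 + 784) = √33985.3492 = 184.351157
L = 8 × 184.351157 = 1474.809259
V = π·4² × L = 50.265482 × 1474.809259 = 74131.998914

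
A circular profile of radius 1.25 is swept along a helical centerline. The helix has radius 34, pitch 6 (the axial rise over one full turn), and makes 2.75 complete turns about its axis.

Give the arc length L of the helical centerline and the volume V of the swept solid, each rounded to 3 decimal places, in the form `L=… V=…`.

2πR = 2π·34 = 213.628300
per-turn = √(213.628300² + 6²) = √(45637.0508 + 36) = √45673.0508 = 213.712542
L = 2.75 × 213.712542 = 587.709491
V = π·1.25² × L = 4.908739 × 587.709491 = 2884.912220

L=587.709 V=2884.912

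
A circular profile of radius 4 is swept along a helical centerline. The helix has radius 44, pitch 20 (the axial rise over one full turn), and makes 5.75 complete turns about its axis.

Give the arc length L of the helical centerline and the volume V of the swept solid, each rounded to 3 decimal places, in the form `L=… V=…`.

2πR = 2π·44 = 276.460154
per-turn = √(276.460154² + 20²) = √(76430.2165 + 400) = √76830.2165 = 277.182641
L = 5.75 × 277.182641 = 1593.800186
V = π·4² × L = 50.265482 × 1593.800186 = 80113.135283

L=1593.800 V=80113.135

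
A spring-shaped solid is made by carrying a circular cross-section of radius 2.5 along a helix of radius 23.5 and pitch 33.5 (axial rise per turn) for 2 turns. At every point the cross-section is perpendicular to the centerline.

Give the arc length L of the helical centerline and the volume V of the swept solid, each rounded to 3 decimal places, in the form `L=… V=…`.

L=302.815 V=5945.755

2πR = 2π·23.5 = 147.654855
per-turn = √(147.654855² + 33.5²) = √(21801.9561 + 1122.25) = √22924.2061 = 151.407418
L = 2 × 151.407418 = 302.814835
V = π·2.5² × L = 19.634954 × 302.814835 = 5945.755388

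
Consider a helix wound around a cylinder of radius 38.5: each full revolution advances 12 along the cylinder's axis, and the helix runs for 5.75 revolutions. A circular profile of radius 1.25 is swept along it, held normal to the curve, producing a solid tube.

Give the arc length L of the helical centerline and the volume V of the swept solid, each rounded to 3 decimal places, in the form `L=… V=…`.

2πR = 2π·38.5 = 241.902634
per-turn = √(241.902634² + 12²) = √(58516.8845 + 144) = √58660.8845 = 242.200092
L = 5.75 × 242.200092 = 1392.650528
V = π·1.25² × L = 4.908739 × 1392.650528 = 6836.157294

L=1392.651 V=6836.157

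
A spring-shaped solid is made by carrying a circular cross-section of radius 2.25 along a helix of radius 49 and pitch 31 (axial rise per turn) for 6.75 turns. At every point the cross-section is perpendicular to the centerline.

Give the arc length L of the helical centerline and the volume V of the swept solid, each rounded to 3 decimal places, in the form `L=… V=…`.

L=2088.672 V=33218.887

2πR = 2π·49 = 307.876080
per-turn = √(307.876080² + 31²) = √(94787.6807 + 961) = √95748.6807 = 309.432837
L = 6.75 × 309.432837 = 2088.671650
V = π·2.25² × L = 15.904313 × 2088.671650 = 33218.887282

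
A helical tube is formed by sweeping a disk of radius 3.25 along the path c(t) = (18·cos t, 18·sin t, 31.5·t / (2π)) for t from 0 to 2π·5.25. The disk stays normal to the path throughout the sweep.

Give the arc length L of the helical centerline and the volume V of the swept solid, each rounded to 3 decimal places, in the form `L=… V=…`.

2πR = 2π·18 = 113.097336
per-turn = √(113.097336² + 31.5²) = √(12791.0073 + 992.25) = √13783.2573 = 117.402118
L = 5.25 × 117.402118 = 616.361119
V = π·3.25² × L = 33.183072 × 616.361119 = 20452.755650

L=616.361 V=20452.756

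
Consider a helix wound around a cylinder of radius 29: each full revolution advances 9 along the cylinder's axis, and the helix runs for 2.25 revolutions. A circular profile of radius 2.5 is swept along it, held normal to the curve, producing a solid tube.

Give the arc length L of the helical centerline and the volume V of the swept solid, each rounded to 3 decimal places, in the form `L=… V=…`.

L=410.478 V=8059.710

2πR = 2π·29 = 182.212374
per-turn = √(182.212374² + 9²) = √(33201.3492 + 81) = √33282.3492 = 182.434507
L = 2.25 × 182.434507 = 410.477640
V = π·2.5² × L = 19.634954 × 410.477640 = 8059.709612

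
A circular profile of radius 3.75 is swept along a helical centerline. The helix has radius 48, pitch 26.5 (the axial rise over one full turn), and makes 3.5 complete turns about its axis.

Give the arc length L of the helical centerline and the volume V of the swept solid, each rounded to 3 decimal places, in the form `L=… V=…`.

2πR = 2π·48 = 301.592895
per-turn = √(301.592895² + 26.5²) = √(90958.2742 + 702.25) = √91660.5242 = 302.754891
L = 3.5 × 302.754891 = 1059.642119
V = π·3.75² × L = 44.178647 × 1059.642119 = 46813.554807

L=1059.642 V=46813.555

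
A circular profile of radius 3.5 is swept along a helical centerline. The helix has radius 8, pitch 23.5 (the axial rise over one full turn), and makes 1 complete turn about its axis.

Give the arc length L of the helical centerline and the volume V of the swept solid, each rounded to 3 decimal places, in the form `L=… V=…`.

L=55.488 V=2135.411

2πR = 2π·8 = 50.265482
per-turn = √(50.265482² + 23.5²) = √(2526.6187 + 552.25) = √3078.8687 = 55.487555
L = 1 × 55.487555 = 55.487555
V = π·3.5² × L = 38.484510 × 55.487555 = 2135.411354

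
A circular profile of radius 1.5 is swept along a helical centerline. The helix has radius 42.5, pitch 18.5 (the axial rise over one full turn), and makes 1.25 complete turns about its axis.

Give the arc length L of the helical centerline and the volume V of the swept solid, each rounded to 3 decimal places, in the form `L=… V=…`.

2πR = 2π·42.5 = 267.035376
per-turn = √(267.035376² + 18.5²) = √(71307.8918 + 342.25) = √71650.1418 = 267.675441
L = 1.25 × 267.675441 = 334.594301
V = π·1.5² × L = 7.068583 × 334.594301 = 2365.107749

L=334.594 V=2365.108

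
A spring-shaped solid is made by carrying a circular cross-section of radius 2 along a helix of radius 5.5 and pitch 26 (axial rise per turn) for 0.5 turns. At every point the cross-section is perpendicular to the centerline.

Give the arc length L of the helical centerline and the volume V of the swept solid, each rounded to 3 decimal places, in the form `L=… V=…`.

2πR = 2π·5.5 = 34.557519
per-turn = √(34.557519² + 26²) = √(1194.2221 + 676) = √1870.2221 = 43.246065
L = 0.5 × 43.246065 = 21.623032
V = π·2² × L = 12.566371 × 21.623032 = 271.723040

L=21.623 V=271.723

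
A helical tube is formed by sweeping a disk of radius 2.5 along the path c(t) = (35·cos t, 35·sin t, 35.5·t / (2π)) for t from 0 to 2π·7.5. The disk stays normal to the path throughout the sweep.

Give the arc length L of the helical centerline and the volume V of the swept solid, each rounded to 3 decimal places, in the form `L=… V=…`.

2πR = 2π·35 = 219.911486
per-turn = √(219.911486² + 35.5²) = √(48361.0616 + 1260.25) = √49621.3116 = 222.758415
L = 7.5 × 222.758415 = 1670.688114
V = π·2.5² × L = 19.634954 × 1670.688114 = 32803.884416

L=1670.688 V=32803.884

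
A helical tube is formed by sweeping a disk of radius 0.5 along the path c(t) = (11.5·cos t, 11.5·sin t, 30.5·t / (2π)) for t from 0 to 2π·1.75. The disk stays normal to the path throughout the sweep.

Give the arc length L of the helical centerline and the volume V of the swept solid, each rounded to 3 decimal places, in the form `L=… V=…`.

L=137.253 V=107.798

2πR = 2π·11.5 = 72.256631
per-turn = √(72.256631² + 30.5²) = √(5221.0207 + 930.25) = √6151.2707 = 78.430037
L = 1.75 × 78.430037 = 137.252565
V = π·0.5² × L = 0.785398 × 137.252565 = 107.797912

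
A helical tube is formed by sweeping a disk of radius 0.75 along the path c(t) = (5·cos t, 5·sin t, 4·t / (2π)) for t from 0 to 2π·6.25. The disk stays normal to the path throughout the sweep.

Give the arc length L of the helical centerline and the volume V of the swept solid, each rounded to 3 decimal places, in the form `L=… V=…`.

L=197.935 V=349.779

2πR = 2π·5 = 31.415927
per-turn = √(31.415927² + 4²) = √(986.9604 + 16) = √1002.9604 = 31.669551
L = 6.25 × 31.669551 = 197.934692
V = π·0.75² × L = 1.767146 × 197.934692 = 349.779473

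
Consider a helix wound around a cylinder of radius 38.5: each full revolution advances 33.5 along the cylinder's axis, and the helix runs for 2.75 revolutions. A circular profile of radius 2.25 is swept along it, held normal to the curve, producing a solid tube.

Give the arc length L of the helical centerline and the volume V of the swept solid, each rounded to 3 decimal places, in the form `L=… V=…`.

2πR = 2π·38.5 = 241.902634
per-turn = √(241.902634² + 33.5²) = √(58516.8845 + 1122.25) = √59639.1345 = 244.211250
L = 2.75 × 244.211250 = 671.580937
V = π·2.25² × L = 15.904313 × 671.580937 = 10681.033295

L=671.581 V=10681.033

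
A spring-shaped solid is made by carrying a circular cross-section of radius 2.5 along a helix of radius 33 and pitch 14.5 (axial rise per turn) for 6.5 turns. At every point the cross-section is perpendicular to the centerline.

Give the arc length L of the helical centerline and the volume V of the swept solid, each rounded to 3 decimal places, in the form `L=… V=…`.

L=1351.035 V=26527.506

2πR = 2π·33 = 207.345115
per-turn = √(207.345115² + 14.5²) = √(42991.9968 + 210.25) = √43202.2468 = 207.851502
L = 6.5 × 207.851502 = 1351.034761
V = π·2.5² × L = 19.634954 × 1351.034761 = 26527.505504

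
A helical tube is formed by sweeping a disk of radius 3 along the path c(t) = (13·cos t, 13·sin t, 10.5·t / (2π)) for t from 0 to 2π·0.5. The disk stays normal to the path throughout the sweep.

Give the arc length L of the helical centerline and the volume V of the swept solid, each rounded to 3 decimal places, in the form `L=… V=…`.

2πR = 2π·13 = 81.681409
per-turn = √(81.681409² + 10.5²) = √(6671.8526 + 110.25) = √6782.1026 = 82.353522
L = 0.5 × 82.353522 = 41.176761
V = π·3² × L = 28.274334 × 41.176761 = 1164.245488

L=41.177 V=1164.245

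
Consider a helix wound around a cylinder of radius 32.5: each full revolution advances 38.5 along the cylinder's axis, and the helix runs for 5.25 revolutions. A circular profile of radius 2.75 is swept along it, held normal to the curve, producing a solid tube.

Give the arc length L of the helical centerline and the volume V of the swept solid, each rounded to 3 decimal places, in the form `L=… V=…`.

L=1090.956 V=25919.258

2πR = 2π·32.5 = 204.203522
per-turn = √(204.203522² + 38.5²) = √(41699.0786 + 1482.25) = √43181.3286 = 207.801176
L = 5.25 × 207.801176 = 1090.956172
V = π·2.75² × L = 23.758294 × 1090.956172 = 25919.257960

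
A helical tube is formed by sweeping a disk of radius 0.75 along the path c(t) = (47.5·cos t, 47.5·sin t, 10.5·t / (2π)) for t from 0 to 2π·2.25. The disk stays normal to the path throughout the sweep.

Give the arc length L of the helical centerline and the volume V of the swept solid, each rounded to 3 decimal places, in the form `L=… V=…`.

L=671.931 V=1187.400

2πR = 2π·47.5 = 298.451302
per-turn = √(298.451302² + 10.5²) = √(89073.1797 + 110.25) = √89183.4297 = 298.635948
L = 2.25 × 298.635948 = 671.930884
V = π·0.75² × L = 1.767146 × 671.930884 = 1187.399885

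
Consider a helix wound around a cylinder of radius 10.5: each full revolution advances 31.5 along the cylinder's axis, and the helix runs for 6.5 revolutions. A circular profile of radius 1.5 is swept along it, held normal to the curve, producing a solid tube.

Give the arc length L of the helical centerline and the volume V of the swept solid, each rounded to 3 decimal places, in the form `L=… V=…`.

L=475.200 V=3358.994

2πR = 2π·10.5 = 65.973446
per-turn = √(65.973446² + 31.5²) = √(4352.4955 + 992.25) = √5344.7455 = 73.107767
L = 6.5 × 73.107767 = 475.200483
V = π·1.5² × L = 7.068583 × 475.200483 = 3358.994280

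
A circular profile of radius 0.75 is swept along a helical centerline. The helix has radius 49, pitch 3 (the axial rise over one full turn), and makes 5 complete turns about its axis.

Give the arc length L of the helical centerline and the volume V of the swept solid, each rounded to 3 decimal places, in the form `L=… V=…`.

L=1539.453 V=2720.439

2πR = 2π·49 = 307.876080
per-turn = √(307.876080² + 3²) = √(94787.6807 + 9) = √94796.6807 = 307.890696
L = 5 × 307.890696 = 1539.453480
V = π·0.75² × L = 1.767146 × 1539.453480 = 2720.438855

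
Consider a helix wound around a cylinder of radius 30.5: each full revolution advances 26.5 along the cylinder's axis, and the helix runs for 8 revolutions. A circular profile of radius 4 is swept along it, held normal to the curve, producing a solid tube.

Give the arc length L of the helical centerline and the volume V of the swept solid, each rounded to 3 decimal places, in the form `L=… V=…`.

2πR = 2π·30.5 = 191.637152
per-turn = √(191.637152² + 26.5²) = √(36724.7980 + 702.25) = √37427.0480 = 193.460714
L = 8 × 193.460714 = 1547.685714
V = π·4² × L = 50.265482 × 1547.685714 = 77795.169126

L=1547.686 V=77795.169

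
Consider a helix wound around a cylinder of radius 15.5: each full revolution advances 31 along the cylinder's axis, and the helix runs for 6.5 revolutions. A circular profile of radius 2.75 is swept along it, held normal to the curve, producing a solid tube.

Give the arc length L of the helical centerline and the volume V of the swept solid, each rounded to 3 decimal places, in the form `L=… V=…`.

2πR = 2π·15.5 = 97.389372
per-turn = √(97.389372² + 31²) = √(9484.6898 + 961) = √10445.6898 = 102.204158
L = 6.5 × 102.204158 = 664.327024
V = π·2.75² × L = 23.758294 × 664.327024 = 15783.277051

L=664.327 V=15783.277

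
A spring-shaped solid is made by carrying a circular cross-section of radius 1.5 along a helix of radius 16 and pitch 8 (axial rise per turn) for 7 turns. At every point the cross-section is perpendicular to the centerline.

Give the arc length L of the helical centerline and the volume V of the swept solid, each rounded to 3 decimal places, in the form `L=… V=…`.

L=705.941 V=4990.006

2πR = 2π·16 = 100.530965
per-turn = √(100.530965² + 8²) = √(10106.4749 + 64) = √10170.4749 = 100.848772
L = 7 × 100.848772 = 705.941407
V = π·1.5² × L = 7.068583 × 705.941407 = 4990.005762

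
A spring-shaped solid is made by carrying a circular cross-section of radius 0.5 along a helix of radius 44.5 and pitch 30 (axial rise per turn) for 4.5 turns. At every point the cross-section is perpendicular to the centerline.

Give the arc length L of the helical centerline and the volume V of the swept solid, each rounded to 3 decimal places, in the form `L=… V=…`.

2πR = 2π·44.5 = 279.601746
per-turn = √(279.601746² + 30²) = √(78177.1365 + 900) = √79077.1365 = 281.206573
L = 4.5 × 281.206573 = 1265.429577
V = π·0.5² × L = 0.785398 × 1265.429577 = 993.866065

L=1265.430 V=993.866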